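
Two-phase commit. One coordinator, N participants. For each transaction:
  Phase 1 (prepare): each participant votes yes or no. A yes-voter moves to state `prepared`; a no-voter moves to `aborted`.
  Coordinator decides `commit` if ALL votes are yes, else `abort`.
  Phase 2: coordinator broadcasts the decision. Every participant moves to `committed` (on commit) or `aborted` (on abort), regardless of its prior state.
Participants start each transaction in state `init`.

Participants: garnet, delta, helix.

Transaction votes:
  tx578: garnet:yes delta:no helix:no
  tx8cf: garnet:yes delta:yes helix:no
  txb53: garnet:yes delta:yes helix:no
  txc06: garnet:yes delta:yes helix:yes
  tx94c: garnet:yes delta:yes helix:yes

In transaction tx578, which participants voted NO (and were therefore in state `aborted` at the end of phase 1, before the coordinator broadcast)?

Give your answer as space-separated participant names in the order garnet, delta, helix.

Answer: delta helix

Derivation:
Txn tx578 phase 1: garnet yes -> prepared; delta no -> aborted; helix no -> aborted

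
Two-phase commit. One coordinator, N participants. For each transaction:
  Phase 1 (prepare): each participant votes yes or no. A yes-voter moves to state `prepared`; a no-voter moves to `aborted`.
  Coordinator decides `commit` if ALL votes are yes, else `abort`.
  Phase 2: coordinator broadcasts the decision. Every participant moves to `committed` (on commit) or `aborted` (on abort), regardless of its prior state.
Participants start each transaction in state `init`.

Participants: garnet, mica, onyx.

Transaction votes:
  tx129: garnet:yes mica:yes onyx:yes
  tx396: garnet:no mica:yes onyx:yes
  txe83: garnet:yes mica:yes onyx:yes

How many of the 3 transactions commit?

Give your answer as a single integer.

tx129: all yes -> commit (commits=1)
tx396: no from garnet -> abort (commits=1)
txe83: all yes -> commit (commits=2)

Answer: 2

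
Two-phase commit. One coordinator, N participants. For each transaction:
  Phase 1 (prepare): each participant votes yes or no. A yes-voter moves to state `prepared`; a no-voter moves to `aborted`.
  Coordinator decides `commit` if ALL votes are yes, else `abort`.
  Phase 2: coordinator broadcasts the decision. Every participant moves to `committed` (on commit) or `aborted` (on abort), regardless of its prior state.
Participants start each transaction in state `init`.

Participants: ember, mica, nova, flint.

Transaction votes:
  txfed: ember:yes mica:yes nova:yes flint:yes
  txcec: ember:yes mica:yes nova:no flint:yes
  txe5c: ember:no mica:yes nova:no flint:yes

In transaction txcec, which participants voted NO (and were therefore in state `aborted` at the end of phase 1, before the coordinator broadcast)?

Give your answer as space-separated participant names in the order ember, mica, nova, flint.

Txn txcec phase 1: ember yes -> prepared; mica yes -> prepared; nova no -> aborted; flint yes -> prepared

Answer: nova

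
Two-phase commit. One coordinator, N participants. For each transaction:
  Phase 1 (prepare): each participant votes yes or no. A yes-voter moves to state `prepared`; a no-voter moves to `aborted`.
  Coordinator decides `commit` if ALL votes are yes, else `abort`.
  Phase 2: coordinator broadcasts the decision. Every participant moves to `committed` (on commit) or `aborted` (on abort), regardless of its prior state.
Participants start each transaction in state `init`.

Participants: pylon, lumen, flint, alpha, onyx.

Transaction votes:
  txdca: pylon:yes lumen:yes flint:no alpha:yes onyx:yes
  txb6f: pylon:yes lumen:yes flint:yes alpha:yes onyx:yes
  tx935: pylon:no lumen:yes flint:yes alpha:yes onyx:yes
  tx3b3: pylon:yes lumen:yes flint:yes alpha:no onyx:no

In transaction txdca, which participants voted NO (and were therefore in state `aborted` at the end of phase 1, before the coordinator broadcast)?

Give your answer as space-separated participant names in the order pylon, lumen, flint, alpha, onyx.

Answer: flint

Derivation:
Txn txdca phase 1: pylon yes -> prepared; lumen yes -> prepared; flint no -> aborted; alpha yes -> prepared; onyx yes -> prepared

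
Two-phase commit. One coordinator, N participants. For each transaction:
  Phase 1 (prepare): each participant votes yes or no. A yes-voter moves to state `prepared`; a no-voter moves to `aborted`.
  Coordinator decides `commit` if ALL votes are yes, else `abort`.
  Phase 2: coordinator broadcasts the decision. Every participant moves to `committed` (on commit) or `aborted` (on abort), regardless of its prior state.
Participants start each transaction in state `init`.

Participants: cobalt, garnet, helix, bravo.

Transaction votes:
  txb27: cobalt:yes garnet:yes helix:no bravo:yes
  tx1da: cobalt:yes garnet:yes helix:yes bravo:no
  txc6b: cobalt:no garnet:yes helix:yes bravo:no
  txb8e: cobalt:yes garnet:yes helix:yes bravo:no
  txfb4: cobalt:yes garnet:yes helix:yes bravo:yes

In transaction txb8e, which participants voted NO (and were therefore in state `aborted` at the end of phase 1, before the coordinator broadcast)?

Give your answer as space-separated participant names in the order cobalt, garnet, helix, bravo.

Txn txb8e phase 1: cobalt yes -> prepared; garnet yes -> prepared; helix yes -> prepared; bravo no -> aborted

Answer: bravo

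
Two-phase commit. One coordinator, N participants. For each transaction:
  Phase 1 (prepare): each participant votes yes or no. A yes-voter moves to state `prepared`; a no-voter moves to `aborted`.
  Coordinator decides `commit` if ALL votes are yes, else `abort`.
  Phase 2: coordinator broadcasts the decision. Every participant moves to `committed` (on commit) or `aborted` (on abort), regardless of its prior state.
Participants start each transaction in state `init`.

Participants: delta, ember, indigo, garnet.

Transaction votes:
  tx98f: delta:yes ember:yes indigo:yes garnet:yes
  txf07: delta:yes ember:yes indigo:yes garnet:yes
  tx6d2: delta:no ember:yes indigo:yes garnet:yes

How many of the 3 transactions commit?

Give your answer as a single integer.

tx98f: all yes -> commit (commits=1)
txf07: all yes -> commit (commits=2)
tx6d2: no from delta -> abort (commits=2)

Answer: 2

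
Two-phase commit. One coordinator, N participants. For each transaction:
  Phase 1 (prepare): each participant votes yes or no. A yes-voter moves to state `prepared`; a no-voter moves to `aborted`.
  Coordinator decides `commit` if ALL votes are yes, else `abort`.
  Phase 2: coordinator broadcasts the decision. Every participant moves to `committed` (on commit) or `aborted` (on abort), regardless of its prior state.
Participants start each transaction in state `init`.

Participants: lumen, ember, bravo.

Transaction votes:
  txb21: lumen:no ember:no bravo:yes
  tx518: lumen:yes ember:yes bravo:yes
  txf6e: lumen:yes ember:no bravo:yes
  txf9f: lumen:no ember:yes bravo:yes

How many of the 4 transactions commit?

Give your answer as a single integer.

Answer: 1

Derivation:
txb21: no from lumen, ember -> abort (commits=0)
tx518: all yes -> commit (commits=1)
txf6e: no from ember -> abort (commits=1)
txf9f: no from lumen -> abort (commits=1)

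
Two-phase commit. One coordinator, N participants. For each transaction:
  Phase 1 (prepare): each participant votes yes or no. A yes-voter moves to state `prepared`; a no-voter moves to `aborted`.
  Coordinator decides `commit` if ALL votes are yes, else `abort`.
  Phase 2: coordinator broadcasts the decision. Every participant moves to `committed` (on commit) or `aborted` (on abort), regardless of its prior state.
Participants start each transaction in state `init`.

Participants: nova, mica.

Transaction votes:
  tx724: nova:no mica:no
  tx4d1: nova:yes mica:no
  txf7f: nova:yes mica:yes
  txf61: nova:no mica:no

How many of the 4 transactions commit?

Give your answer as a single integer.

tx724: no from nova, mica -> abort (commits=0)
tx4d1: no from mica -> abort (commits=0)
txf7f: all yes -> commit (commits=1)
txf61: no from nova, mica -> abort (commits=1)

Answer: 1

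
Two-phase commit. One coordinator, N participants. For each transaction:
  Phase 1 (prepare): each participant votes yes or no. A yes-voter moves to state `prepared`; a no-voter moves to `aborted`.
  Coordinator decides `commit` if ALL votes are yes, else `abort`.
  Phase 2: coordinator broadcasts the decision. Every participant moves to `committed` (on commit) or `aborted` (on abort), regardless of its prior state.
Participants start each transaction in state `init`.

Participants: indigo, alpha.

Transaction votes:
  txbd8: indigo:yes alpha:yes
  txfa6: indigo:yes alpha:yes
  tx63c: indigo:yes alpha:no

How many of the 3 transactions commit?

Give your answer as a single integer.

txbd8: all yes -> commit (commits=1)
txfa6: all yes -> commit (commits=2)
tx63c: no from alpha -> abort (commits=2)

Answer: 2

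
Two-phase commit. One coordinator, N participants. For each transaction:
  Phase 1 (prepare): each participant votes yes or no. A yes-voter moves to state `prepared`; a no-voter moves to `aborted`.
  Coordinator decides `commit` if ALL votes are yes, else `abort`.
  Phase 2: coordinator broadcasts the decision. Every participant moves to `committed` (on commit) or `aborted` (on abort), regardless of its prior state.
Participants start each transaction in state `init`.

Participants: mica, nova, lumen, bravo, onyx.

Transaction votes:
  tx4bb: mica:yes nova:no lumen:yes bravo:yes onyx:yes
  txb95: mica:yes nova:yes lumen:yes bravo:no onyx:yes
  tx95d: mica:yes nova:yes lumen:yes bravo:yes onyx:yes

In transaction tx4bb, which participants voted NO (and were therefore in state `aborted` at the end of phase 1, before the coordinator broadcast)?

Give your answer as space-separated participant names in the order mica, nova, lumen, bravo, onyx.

Txn tx4bb phase 1: mica yes -> prepared; nova no -> aborted; lumen yes -> prepared; bravo yes -> prepared; onyx yes -> prepared

Answer: nova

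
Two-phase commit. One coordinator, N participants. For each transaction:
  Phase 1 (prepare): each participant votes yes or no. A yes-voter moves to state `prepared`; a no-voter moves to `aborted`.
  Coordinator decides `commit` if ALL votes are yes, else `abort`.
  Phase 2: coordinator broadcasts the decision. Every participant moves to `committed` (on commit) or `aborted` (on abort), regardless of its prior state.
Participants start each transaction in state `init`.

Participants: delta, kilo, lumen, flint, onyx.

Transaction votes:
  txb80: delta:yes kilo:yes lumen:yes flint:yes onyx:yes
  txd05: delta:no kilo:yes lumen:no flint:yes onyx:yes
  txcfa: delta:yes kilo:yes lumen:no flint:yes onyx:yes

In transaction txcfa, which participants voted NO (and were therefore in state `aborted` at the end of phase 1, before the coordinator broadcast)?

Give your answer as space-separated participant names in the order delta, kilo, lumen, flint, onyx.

Answer: lumen

Derivation:
Txn txcfa phase 1: delta yes -> prepared; kilo yes -> prepared; lumen no -> aborted; flint yes -> prepared; onyx yes -> prepared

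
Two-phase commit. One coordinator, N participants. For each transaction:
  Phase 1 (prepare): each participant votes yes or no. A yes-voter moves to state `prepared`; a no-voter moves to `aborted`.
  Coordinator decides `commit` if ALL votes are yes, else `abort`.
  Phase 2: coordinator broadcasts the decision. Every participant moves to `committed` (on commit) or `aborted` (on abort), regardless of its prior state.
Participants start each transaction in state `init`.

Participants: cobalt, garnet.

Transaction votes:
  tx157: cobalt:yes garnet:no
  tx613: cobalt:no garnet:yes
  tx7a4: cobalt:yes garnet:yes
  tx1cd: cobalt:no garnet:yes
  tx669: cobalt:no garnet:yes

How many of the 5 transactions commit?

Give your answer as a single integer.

tx157: no from garnet -> abort (commits=0)
tx613: no from cobalt -> abort (commits=0)
tx7a4: all yes -> commit (commits=1)
tx1cd: no from cobalt -> abort (commits=1)
tx669: no from cobalt -> abort (commits=1)

Answer: 1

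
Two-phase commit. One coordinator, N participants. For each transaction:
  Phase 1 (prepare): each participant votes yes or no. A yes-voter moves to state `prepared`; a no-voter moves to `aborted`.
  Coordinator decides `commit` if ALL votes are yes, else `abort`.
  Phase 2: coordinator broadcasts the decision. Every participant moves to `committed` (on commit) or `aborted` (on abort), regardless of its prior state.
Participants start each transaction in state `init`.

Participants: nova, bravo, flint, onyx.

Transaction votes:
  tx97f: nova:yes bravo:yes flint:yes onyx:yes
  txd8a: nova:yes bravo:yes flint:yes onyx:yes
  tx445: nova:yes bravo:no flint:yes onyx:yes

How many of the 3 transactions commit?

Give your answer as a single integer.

tx97f: all yes -> commit (commits=1)
txd8a: all yes -> commit (commits=2)
tx445: no from bravo -> abort (commits=2)

Answer: 2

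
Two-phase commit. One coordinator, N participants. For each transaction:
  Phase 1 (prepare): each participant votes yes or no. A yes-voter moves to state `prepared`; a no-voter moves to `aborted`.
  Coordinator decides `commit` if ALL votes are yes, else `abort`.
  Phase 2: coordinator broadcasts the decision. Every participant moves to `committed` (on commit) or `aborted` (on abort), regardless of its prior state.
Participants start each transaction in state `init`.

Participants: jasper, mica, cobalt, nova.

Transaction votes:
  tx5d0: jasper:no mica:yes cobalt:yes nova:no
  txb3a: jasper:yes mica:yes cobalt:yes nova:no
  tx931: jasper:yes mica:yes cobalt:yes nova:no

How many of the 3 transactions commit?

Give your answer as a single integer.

tx5d0: no from jasper, nova -> abort (commits=0)
txb3a: no from nova -> abort (commits=0)
tx931: no from nova -> abort (commits=0)

Answer: 0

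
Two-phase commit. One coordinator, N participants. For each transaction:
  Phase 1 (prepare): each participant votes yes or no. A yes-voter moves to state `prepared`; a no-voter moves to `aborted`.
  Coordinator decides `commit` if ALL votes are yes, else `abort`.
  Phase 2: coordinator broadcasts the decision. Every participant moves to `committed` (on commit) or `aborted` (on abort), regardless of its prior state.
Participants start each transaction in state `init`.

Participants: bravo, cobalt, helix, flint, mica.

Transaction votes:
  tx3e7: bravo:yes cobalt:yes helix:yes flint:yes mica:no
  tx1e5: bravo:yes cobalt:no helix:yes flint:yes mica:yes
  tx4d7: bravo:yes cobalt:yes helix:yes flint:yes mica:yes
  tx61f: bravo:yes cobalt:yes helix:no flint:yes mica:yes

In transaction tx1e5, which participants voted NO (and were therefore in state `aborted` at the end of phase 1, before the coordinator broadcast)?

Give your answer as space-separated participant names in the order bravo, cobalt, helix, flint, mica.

Answer: cobalt

Derivation:
Txn tx1e5 phase 1: bravo yes -> prepared; cobalt no -> aborted; helix yes -> prepared; flint yes -> prepared; mica yes -> prepared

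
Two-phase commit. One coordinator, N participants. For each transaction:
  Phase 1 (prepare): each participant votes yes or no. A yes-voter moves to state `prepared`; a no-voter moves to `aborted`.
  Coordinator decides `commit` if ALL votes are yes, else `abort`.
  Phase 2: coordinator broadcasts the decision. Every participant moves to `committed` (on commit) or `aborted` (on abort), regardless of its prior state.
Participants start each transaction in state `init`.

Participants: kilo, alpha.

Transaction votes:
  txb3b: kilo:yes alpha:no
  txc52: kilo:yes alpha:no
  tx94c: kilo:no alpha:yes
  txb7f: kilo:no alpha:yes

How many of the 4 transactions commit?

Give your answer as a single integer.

txb3b: no from alpha -> abort (commits=0)
txc52: no from alpha -> abort (commits=0)
tx94c: no from kilo -> abort (commits=0)
txb7f: no from kilo -> abort (commits=0)

Answer: 0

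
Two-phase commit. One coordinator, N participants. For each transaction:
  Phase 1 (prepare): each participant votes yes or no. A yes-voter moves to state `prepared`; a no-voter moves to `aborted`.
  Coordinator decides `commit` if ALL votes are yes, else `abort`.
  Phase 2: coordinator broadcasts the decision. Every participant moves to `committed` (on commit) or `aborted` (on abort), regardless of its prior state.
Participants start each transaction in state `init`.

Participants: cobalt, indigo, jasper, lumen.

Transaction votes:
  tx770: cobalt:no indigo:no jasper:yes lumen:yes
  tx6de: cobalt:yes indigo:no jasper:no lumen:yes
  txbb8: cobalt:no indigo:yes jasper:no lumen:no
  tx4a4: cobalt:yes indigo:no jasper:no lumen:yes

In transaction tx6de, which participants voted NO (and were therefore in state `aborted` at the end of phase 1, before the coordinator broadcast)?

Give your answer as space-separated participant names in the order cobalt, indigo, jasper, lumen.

Txn tx6de phase 1: cobalt yes -> prepared; indigo no -> aborted; jasper no -> aborted; lumen yes -> prepared

Answer: indigo jasper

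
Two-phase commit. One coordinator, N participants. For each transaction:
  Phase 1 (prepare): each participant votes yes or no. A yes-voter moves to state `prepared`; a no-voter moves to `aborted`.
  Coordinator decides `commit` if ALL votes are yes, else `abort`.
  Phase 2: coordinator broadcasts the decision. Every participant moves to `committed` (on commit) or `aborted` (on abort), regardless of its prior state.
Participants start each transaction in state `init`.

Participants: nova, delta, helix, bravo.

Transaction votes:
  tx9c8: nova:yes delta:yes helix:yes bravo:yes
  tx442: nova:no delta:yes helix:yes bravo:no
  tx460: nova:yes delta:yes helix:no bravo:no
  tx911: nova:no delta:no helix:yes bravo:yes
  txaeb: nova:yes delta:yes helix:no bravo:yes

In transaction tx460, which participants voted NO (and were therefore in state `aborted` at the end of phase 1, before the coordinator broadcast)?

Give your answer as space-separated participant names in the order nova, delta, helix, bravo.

Answer: helix bravo

Derivation:
Txn tx460 phase 1: nova yes -> prepared; delta yes -> prepared; helix no -> aborted; bravo no -> aborted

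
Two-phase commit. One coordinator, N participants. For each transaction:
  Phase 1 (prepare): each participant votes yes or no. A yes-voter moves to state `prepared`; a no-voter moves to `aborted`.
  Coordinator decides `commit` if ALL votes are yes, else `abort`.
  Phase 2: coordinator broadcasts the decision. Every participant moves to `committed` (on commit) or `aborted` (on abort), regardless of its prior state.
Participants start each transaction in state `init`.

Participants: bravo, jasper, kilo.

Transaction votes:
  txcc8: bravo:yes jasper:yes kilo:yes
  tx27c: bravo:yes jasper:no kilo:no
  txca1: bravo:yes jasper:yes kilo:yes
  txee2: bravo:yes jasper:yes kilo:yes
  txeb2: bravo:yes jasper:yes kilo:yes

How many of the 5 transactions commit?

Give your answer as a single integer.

txcc8: all yes -> commit (commits=1)
tx27c: no from jasper, kilo -> abort (commits=1)
txca1: all yes -> commit (commits=2)
txee2: all yes -> commit (commits=3)
txeb2: all yes -> commit (commits=4)

Answer: 4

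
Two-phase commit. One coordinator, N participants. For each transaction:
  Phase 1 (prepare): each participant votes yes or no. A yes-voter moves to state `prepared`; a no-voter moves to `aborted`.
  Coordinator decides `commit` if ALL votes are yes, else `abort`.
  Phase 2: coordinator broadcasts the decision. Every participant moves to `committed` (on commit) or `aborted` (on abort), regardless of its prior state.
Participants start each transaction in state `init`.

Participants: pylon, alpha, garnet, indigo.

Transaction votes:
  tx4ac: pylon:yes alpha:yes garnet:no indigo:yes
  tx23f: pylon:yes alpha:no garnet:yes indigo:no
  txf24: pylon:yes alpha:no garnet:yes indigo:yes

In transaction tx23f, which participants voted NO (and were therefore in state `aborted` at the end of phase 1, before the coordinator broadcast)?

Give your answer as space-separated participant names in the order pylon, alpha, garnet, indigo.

Txn tx23f phase 1: pylon yes -> prepared; alpha no -> aborted; garnet yes -> prepared; indigo no -> aborted

Answer: alpha indigo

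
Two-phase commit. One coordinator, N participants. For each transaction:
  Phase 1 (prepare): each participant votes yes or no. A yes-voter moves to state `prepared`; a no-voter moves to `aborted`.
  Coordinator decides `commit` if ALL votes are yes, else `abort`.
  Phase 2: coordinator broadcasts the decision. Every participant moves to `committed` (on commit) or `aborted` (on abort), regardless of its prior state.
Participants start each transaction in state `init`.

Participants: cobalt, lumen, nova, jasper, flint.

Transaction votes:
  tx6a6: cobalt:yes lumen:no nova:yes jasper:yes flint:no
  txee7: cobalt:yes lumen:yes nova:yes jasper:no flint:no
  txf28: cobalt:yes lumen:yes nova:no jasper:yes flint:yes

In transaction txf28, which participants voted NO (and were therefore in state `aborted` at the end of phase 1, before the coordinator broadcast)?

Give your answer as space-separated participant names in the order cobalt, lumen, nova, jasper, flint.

Answer: nova

Derivation:
Txn txf28 phase 1: cobalt yes -> prepared; lumen yes -> prepared; nova no -> aborted; jasper yes -> prepared; flint yes -> prepared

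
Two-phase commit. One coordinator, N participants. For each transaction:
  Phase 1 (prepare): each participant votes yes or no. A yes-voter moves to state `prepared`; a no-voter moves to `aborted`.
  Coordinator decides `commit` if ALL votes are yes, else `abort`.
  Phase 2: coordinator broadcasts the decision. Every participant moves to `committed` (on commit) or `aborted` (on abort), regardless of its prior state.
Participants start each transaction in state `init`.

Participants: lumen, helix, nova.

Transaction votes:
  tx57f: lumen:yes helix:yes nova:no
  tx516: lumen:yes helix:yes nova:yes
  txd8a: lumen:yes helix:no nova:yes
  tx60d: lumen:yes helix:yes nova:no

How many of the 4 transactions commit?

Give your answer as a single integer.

tx57f: no from nova -> abort (commits=0)
tx516: all yes -> commit (commits=1)
txd8a: no from helix -> abort (commits=1)
tx60d: no from nova -> abort (commits=1)

Answer: 1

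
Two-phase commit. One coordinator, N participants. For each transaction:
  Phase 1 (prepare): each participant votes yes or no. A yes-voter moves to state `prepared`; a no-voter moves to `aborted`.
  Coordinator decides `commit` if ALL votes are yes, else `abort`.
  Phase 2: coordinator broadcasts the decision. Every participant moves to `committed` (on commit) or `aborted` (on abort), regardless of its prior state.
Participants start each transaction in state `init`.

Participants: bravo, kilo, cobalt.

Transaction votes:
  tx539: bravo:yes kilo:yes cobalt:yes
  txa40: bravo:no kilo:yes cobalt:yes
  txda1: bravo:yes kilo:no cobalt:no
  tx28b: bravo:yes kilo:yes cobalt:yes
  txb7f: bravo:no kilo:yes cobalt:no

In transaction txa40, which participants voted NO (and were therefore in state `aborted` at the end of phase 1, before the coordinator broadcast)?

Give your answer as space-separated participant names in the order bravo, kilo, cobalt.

Answer: bravo

Derivation:
Txn txa40 phase 1: bravo no -> aborted; kilo yes -> prepared; cobalt yes -> prepared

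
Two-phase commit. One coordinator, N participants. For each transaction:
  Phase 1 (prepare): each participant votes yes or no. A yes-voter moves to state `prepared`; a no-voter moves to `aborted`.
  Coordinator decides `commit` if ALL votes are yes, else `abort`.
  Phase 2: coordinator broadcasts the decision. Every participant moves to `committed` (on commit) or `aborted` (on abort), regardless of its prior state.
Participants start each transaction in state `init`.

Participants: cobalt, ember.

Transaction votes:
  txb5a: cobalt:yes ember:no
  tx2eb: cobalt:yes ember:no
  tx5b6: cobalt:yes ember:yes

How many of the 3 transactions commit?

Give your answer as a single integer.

txb5a: no from ember -> abort (commits=0)
tx2eb: no from ember -> abort (commits=0)
tx5b6: all yes -> commit (commits=1)

Answer: 1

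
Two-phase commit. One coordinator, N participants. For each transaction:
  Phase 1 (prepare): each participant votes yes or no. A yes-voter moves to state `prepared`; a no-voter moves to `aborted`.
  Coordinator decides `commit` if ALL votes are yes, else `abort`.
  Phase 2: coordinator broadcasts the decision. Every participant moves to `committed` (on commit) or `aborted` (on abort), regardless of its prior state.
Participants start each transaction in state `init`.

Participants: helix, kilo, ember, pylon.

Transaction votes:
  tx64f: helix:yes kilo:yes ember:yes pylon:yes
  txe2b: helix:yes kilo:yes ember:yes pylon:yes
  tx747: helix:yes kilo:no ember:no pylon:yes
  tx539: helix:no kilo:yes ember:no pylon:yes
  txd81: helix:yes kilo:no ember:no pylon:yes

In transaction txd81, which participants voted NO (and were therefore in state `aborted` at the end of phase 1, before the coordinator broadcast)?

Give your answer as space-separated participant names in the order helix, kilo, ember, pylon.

Answer: kilo ember

Derivation:
Txn txd81 phase 1: helix yes -> prepared; kilo no -> aborted; ember no -> aborted; pylon yes -> prepared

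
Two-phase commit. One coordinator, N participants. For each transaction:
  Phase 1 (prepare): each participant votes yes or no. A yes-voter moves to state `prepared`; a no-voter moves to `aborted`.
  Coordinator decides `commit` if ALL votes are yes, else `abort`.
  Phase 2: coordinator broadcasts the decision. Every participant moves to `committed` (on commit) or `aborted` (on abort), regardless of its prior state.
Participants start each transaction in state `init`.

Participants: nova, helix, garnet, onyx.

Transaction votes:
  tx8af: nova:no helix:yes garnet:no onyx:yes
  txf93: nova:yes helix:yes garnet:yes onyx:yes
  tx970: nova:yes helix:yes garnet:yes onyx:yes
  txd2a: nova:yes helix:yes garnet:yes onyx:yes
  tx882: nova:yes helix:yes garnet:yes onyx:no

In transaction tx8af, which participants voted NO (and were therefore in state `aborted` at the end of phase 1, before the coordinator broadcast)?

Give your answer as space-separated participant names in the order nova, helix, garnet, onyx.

Txn tx8af phase 1: nova no -> aborted; helix yes -> prepared; garnet no -> aborted; onyx yes -> prepared

Answer: nova garnet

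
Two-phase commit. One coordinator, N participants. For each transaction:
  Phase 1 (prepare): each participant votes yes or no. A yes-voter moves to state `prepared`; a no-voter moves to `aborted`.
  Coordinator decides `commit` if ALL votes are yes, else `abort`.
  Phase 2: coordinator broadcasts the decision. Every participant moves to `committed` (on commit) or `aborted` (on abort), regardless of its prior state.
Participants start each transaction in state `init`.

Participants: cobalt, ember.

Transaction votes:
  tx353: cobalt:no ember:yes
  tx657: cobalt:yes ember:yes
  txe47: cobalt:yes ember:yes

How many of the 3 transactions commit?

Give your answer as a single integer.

tx353: no from cobalt -> abort (commits=0)
tx657: all yes -> commit (commits=1)
txe47: all yes -> commit (commits=2)

Answer: 2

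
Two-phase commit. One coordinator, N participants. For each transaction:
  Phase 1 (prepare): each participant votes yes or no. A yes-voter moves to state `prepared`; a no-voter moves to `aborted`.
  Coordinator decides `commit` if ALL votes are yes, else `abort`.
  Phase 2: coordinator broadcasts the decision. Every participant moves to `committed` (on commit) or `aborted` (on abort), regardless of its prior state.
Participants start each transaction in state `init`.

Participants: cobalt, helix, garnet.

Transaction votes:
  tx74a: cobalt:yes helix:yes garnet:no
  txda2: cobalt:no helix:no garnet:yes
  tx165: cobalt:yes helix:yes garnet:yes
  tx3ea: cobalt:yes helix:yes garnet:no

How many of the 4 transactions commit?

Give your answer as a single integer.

tx74a: no from garnet -> abort (commits=0)
txda2: no from cobalt, helix -> abort (commits=0)
tx165: all yes -> commit (commits=1)
tx3ea: no from garnet -> abort (commits=1)

Answer: 1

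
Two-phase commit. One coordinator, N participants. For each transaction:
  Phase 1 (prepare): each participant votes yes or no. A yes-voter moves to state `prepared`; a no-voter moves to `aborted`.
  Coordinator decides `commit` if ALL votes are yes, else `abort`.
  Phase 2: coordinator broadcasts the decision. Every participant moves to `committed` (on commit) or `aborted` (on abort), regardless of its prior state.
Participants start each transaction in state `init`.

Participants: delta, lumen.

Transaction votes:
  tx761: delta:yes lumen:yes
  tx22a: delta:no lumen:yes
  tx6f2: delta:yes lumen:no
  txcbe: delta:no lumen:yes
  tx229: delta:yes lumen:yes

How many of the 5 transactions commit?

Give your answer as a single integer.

tx761: all yes -> commit (commits=1)
tx22a: no from delta -> abort (commits=1)
tx6f2: no from lumen -> abort (commits=1)
txcbe: no from delta -> abort (commits=1)
tx229: all yes -> commit (commits=2)

Answer: 2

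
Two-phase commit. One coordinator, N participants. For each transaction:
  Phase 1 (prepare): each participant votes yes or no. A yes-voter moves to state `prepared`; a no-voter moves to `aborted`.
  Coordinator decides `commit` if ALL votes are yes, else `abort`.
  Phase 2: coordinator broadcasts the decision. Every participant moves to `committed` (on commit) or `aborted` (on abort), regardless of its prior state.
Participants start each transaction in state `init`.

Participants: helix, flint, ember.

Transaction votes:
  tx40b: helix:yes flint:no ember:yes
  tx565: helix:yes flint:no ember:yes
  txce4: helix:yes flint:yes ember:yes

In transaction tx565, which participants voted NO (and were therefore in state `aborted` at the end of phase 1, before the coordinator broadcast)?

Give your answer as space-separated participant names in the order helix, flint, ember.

Txn tx565 phase 1: helix yes -> prepared; flint no -> aborted; ember yes -> prepared

Answer: flint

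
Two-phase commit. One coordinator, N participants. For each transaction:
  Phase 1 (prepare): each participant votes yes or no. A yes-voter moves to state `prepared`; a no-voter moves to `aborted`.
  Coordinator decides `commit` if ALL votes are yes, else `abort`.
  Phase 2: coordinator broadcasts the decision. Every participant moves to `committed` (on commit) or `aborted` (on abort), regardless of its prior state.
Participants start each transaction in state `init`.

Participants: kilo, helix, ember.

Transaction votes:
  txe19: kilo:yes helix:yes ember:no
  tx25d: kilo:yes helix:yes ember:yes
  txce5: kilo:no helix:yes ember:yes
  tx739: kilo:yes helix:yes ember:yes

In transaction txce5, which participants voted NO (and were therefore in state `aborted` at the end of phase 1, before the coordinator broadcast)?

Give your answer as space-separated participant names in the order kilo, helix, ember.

Txn txce5 phase 1: kilo no -> aborted; helix yes -> prepared; ember yes -> prepared

Answer: kilo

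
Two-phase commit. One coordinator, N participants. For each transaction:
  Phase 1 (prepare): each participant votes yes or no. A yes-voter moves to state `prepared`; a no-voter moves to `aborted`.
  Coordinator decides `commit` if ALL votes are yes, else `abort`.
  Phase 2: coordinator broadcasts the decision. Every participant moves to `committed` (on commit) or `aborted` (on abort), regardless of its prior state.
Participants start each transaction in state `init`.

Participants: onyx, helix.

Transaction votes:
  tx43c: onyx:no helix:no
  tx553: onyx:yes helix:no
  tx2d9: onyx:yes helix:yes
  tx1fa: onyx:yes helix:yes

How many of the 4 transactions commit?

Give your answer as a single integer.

tx43c: no from onyx, helix -> abort (commits=0)
tx553: no from helix -> abort (commits=0)
tx2d9: all yes -> commit (commits=1)
tx1fa: all yes -> commit (commits=2)

Answer: 2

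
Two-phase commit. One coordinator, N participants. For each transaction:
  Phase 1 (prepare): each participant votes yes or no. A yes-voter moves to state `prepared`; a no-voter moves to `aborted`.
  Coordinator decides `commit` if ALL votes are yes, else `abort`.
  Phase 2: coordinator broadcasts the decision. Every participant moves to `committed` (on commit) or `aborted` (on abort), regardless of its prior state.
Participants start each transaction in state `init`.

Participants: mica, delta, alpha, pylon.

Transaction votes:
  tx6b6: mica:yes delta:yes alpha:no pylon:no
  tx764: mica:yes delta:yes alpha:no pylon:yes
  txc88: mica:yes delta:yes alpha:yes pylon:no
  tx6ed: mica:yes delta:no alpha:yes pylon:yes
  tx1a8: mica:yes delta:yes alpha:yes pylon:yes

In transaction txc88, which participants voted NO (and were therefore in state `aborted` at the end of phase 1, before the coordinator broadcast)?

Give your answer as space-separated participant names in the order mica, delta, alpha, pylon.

Answer: pylon

Derivation:
Txn txc88 phase 1: mica yes -> prepared; delta yes -> prepared; alpha yes -> prepared; pylon no -> aborted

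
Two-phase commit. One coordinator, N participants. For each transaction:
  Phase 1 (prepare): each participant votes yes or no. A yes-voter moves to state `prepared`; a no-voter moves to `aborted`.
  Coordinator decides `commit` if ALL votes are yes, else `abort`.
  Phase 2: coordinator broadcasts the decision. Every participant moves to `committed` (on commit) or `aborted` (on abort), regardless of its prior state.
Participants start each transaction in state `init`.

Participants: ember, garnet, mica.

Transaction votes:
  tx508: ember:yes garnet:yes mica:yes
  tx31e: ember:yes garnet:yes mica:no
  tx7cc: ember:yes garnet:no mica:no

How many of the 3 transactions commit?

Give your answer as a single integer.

Answer: 1

Derivation:
tx508: all yes -> commit (commits=1)
tx31e: no from mica -> abort (commits=1)
tx7cc: no from garnet, mica -> abort (commits=1)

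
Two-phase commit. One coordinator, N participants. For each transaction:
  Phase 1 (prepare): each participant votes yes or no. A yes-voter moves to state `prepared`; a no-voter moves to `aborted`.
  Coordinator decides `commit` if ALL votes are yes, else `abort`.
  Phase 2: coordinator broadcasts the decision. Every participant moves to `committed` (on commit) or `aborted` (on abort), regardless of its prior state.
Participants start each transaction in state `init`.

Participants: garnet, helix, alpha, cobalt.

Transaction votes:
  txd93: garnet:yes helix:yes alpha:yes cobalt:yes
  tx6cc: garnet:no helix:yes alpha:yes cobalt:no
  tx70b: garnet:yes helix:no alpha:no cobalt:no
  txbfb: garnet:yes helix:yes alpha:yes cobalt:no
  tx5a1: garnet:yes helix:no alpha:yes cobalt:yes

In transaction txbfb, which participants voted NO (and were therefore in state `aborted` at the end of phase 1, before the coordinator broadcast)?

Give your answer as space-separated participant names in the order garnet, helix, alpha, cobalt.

Txn txbfb phase 1: garnet yes -> prepared; helix yes -> prepared; alpha yes -> prepared; cobalt no -> aborted

Answer: cobalt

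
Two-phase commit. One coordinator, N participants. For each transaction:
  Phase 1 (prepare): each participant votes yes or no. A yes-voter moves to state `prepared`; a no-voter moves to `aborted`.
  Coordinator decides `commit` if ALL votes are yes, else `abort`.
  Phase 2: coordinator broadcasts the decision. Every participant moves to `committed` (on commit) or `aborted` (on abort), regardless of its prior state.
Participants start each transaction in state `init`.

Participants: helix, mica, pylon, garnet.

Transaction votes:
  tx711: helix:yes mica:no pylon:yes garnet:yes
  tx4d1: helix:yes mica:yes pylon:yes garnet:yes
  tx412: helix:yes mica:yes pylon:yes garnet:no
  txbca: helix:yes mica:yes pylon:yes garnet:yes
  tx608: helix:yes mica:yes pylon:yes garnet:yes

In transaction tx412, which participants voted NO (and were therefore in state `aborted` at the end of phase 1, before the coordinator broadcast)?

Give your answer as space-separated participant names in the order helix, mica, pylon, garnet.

Answer: garnet

Derivation:
Txn tx412 phase 1: helix yes -> prepared; mica yes -> prepared; pylon yes -> prepared; garnet no -> aborted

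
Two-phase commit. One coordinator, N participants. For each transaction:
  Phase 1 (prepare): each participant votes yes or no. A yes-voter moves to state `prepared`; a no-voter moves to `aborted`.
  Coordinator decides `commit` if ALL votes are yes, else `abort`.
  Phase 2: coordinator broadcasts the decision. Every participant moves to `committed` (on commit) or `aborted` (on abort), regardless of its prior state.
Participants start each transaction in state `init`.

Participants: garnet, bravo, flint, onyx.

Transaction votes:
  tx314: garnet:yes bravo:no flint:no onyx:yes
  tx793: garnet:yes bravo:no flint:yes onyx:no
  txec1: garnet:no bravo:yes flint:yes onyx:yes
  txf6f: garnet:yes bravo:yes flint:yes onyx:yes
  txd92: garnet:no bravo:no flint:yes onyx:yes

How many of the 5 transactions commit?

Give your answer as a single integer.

Answer: 1

Derivation:
tx314: no from bravo, flint -> abort (commits=0)
tx793: no from bravo, onyx -> abort (commits=0)
txec1: no from garnet -> abort (commits=0)
txf6f: all yes -> commit (commits=1)
txd92: no from garnet, bravo -> abort (commits=1)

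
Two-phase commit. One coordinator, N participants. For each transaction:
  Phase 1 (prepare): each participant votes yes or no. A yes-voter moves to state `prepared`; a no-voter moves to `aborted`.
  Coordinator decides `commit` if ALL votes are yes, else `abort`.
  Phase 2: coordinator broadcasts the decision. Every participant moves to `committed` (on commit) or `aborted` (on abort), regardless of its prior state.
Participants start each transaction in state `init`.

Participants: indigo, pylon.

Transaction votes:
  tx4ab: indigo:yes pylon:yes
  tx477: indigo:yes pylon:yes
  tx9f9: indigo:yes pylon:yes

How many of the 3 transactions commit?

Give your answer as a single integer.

Answer: 3

Derivation:
tx4ab: all yes -> commit (commits=1)
tx477: all yes -> commit (commits=2)
tx9f9: all yes -> commit (commits=3)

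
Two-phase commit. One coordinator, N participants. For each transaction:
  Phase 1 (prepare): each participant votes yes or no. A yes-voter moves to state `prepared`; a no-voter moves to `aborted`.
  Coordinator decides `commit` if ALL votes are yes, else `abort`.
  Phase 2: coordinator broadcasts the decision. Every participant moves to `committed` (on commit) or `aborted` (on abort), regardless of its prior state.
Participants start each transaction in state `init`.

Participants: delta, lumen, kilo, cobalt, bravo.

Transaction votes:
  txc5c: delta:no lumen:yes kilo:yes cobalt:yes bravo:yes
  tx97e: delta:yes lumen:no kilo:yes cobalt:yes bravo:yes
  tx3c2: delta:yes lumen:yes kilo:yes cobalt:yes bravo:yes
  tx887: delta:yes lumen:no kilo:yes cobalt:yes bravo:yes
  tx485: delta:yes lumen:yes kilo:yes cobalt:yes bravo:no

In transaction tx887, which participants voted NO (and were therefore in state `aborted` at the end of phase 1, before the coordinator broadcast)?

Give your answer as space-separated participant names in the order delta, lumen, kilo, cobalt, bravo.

Txn tx887 phase 1: delta yes -> prepared; lumen no -> aborted; kilo yes -> prepared; cobalt yes -> prepared; bravo yes -> prepared

Answer: lumen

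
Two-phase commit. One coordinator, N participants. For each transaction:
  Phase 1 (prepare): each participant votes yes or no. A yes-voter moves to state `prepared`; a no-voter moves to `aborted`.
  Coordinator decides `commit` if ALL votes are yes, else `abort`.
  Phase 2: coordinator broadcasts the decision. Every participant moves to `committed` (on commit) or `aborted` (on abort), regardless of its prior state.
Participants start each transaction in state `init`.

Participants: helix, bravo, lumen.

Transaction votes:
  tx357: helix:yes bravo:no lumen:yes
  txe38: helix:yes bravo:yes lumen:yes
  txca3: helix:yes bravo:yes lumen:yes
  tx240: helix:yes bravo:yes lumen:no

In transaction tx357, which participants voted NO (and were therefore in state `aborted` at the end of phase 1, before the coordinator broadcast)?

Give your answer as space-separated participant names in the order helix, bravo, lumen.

Txn tx357 phase 1: helix yes -> prepared; bravo no -> aborted; lumen yes -> prepared

Answer: bravo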